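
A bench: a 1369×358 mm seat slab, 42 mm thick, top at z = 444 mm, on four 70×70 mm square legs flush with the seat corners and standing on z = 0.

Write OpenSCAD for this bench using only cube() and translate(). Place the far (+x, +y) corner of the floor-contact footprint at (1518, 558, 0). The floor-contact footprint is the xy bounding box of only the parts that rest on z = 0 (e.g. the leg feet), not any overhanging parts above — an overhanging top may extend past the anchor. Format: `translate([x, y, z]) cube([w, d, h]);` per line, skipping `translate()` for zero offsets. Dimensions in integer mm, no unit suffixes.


// leg_h = 444 − 42 = 402
translate([149, 200, 402]) cube([1369, 358, 42]);
translate([149, 200, 0]) cube([70, 70, 402]);
translate([149, 488, 0]) cube([70, 70, 402]);
translate([1448, 200, 0]) cube([70, 70, 402]);
translate([1448, 488, 0]) cube([70, 70, 402]);


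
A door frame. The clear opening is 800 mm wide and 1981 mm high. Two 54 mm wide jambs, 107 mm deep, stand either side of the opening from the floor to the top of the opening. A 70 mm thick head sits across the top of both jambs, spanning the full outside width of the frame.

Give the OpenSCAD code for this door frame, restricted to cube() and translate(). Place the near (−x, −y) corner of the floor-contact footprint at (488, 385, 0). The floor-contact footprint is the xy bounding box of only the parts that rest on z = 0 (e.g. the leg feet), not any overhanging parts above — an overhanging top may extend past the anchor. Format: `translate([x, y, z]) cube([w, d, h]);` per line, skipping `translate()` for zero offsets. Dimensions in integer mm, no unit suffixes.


translate([488, 385, 0]) cube([54, 107, 1981]);
translate([1342, 385, 0]) cube([54, 107, 1981]);
translate([488, 385, 1981]) cube([908, 107, 70]);


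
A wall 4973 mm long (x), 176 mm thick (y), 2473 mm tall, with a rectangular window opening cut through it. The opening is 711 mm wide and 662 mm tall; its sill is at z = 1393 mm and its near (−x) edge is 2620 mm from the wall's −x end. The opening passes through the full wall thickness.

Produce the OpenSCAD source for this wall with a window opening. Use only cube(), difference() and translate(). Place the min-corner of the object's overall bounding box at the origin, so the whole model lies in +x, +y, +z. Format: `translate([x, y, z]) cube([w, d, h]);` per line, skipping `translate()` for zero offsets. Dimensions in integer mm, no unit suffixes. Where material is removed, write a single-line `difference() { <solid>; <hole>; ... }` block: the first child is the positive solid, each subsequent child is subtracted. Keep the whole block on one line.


difference() { cube([4973, 176, 2473]); translate([2620, 0, 1393]) cube([711, 176, 662]); }


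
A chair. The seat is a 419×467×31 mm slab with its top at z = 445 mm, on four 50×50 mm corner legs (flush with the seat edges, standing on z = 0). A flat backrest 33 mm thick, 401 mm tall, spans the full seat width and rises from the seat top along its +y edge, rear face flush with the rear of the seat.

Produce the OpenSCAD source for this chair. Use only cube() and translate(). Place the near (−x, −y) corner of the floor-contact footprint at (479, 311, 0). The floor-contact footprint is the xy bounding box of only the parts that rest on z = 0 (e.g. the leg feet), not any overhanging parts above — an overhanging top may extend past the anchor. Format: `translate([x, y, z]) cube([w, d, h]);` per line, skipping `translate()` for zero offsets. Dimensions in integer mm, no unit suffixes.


translate([479, 311, 414]) cube([419, 467, 31]);
translate([479, 311, 0]) cube([50, 50, 414]);
translate([848, 311, 0]) cube([50, 50, 414]);
translate([479, 728, 0]) cube([50, 50, 414]);
translate([848, 728, 0]) cube([50, 50, 414]);
translate([479, 745, 445]) cube([419, 33, 401]);


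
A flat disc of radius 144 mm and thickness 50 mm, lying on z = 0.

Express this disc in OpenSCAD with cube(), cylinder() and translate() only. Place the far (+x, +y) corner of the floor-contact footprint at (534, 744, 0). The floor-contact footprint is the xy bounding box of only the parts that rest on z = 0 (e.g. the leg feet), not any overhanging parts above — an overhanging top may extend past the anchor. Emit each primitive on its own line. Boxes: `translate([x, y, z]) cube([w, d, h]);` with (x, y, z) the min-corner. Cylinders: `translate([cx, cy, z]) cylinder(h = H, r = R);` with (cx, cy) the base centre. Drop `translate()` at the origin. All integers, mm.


translate([390, 600, 0]) cylinder(h = 50, r = 144);


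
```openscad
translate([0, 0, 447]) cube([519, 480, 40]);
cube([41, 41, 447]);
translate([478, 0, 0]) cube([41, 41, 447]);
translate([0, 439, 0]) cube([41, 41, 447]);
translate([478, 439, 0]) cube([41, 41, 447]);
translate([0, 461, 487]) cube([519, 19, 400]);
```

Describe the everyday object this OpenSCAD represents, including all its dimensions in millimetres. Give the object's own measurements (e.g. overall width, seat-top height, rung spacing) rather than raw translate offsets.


A chair. The seat is a 519×480×40 mm slab with its top at z = 487 mm, on four 41×41 mm corner legs (flush with the seat edges, standing on z = 0). A flat backrest 19 mm thick, 400 mm tall, spans the full seat width and rises from the seat top along its +y edge, rear face flush with the rear of the seat.


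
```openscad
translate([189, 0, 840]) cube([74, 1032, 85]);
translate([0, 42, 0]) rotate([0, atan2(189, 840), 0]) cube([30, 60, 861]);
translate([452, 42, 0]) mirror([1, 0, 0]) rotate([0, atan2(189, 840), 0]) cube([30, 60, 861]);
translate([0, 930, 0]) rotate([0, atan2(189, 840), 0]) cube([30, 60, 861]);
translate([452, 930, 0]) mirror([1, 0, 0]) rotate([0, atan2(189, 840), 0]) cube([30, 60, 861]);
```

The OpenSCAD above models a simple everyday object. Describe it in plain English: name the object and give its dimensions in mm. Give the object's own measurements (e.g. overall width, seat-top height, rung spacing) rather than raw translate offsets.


A sawhorse. A 74×1032×85 mm beam (x, y, z) sits on two A-frame leg pairs. Each pair is two raked legs of 30×60 mm section (60 mm along y) splaying symmetrically in x. Each leg rises 840 mm vertically over 189 mm of horizontal reach and is 861 mm long along its own axis. Every leg's outer bottom edge rests on the floor and its outer top edge meets a bottom edge of the beam — the left legs (tilting toward +x) meet the beam's −x bottom edge, the right legs (their mirror images, tilting toward −x) meet its +x bottom edge — so the leg tops tuck under the beam, the beam's underside is 840 mm above the floor, and the feet are 452 mm apart outside-to-outside with the beam centred between them. The two leg pairs are set in 42 mm from either end of the beam.


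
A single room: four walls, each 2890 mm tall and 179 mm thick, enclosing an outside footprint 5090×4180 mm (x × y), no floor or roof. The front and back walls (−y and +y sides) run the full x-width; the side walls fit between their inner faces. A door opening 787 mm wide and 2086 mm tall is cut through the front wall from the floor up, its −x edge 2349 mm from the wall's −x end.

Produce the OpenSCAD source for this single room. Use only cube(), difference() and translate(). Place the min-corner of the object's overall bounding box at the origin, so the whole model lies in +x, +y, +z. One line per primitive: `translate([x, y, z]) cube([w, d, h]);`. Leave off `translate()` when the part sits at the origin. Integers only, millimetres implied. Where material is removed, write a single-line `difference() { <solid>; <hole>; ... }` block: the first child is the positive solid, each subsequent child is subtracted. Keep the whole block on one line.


difference() { cube([5090, 179, 2890]); translate([2349, 0, 0]) cube([787, 179, 2086]); }
translate([0, 4001, 0]) cube([5090, 179, 2890]);
translate([0, 179, 0]) cube([179, 3822, 2890]);
translate([4911, 179, 0]) cube([179, 3822, 2890]);


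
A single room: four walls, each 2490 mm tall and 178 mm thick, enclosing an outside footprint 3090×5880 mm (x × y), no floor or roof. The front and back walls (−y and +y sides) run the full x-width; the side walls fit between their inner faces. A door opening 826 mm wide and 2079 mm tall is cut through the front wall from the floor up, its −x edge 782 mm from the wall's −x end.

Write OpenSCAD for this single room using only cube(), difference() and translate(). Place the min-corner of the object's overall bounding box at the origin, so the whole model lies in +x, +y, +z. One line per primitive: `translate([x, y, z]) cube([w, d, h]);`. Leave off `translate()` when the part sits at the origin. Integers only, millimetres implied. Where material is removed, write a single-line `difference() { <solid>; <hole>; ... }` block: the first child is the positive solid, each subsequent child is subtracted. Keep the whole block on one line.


difference() { cube([3090, 178, 2490]); translate([782, 0, 0]) cube([826, 178, 2079]); }
translate([0, 5702, 0]) cube([3090, 178, 2490]);
translate([0, 178, 0]) cube([178, 5524, 2490]);
translate([2912, 178, 0]) cube([178, 5524, 2490]);


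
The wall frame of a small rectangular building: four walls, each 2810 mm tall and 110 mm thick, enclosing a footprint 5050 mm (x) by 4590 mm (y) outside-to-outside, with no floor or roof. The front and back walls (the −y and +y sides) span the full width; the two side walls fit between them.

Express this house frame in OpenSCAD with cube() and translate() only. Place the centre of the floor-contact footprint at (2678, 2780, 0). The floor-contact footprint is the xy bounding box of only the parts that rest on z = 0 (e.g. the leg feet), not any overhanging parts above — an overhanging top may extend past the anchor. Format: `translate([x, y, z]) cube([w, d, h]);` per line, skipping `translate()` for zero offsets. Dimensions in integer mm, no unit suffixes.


translate([153, 485, 0]) cube([5050, 110, 2810]);
translate([153, 4965, 0]) cube([5050, 110, 2810]);
translate([153, 595, 0]) cube([110, 4370, 2810]);
translate([5093, 595, 0]) cube([110, 4370, 2810]);


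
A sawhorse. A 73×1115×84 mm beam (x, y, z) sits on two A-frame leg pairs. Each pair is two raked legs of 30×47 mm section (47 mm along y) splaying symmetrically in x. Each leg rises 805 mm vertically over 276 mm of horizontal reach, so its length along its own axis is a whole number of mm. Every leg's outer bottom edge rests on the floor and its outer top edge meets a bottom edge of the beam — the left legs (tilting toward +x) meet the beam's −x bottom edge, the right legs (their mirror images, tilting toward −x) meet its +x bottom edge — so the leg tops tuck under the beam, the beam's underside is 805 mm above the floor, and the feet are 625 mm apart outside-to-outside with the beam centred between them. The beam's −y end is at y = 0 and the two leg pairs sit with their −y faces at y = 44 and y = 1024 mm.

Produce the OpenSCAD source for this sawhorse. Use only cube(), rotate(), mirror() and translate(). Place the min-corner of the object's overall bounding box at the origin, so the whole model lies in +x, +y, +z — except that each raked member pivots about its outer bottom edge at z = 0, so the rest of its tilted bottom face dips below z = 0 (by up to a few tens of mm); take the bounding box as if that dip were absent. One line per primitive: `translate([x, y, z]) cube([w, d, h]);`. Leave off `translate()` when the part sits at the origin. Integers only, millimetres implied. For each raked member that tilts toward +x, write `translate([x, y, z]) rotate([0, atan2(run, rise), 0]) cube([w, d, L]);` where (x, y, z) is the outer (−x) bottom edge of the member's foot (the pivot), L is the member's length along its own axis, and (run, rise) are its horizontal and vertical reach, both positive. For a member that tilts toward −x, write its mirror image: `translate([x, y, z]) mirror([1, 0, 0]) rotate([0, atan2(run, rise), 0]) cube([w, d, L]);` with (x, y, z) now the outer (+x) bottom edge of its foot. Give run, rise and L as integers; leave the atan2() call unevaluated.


// leg length = √(276² + 805²) = 851
// right-leg outer foot x = 2·276 + 73 = 625
// beam min-corner = (276, 0, 805)
translate([276, 0, 805]) cube([73, 1115, 84]);
translate([0, 44, 0]) rotate([0, atan2(276, 805), 0]) cube([30, 47, 851]);
translate([625, 44, 0]) mirror([1, 0, 0]) rotate([0, atan2(276, 805), 0]) cube([30, 47, 851]);
translate([0, 1024, 0]) rotate([0, atan2(276, 805), 0]) cube([30, 47, 851]);
translate([625, 1024, 0]) mirror([1, 0, 0]) rotate([0, atan2(276, 805), 0]) cube([30, 47, 851]);


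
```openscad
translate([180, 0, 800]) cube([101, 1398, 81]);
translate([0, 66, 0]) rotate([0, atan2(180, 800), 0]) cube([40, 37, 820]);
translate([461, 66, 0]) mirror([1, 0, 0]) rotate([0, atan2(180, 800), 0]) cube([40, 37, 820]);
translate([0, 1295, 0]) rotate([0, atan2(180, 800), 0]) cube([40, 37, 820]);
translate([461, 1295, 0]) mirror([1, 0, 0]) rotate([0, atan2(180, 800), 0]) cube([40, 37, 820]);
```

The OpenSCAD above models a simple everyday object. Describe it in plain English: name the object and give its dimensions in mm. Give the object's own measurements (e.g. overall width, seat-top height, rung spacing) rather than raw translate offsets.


A sawhorse. A 101×1398×81 mm beam (x, y, z) sits on two A-frame leg pairs. Each pair is two raked legs of 40×37 mm section (37 mm along y) splaying symmetrically in x. Each leg rises 800 mm vertically over 180 mm of horizontal reach and is 820 mm long along its own axis. Every leg's outer bottom edge rests on the floor and its outer top edge meets a bottom edge of the beam — the left legs (tilting toward +x) meet the beam's −x bottom edge, the right legs (their mirror images, tilting toward −x) meet its +x bottom edge — so the leg tops tuck under the beam, the beam's underside is 800 mm above the floor, and the feet are 461 mm apart outside-to-outside with the beam centred between them. The two leg pairs are set in 66 mm from either end of the beam.


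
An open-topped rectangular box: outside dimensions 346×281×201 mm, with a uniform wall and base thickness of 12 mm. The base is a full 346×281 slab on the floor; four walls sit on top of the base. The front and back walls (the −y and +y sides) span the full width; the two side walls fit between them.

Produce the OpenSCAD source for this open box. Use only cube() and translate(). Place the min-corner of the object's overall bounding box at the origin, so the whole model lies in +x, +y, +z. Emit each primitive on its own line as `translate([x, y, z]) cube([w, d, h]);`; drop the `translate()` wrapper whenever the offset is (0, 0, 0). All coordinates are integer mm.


cube([346, 281, 12]);
translate([0, 0, 12]) cube([346, 12, 189]);
translate([0, 269, 12]) cube([346, 12, 189]);
translate([0, 12, 12]) cube([12, 257, 189]);
translate([334, 12, 12]) cube([12, 257, 189]);


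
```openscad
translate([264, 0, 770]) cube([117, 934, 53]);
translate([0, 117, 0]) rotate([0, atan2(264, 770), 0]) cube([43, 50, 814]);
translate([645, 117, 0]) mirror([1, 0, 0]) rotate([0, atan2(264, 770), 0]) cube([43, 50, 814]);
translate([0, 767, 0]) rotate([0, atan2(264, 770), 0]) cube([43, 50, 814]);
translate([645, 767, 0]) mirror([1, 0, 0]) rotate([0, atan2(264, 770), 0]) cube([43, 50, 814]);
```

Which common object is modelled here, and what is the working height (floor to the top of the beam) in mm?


A sawhorse. The overall height is 823 mm.

A beam across two mirrored pairs of raked legs — a sawhorse. The beam's underside is at z = 770 (matching the legs' vertical rise in atan2(264, 770)) and the beam is 53 mm tall, so its top is at 770 + 53 = 823 mm. The raked legs top out at the beam's underside, so that is the highest point.


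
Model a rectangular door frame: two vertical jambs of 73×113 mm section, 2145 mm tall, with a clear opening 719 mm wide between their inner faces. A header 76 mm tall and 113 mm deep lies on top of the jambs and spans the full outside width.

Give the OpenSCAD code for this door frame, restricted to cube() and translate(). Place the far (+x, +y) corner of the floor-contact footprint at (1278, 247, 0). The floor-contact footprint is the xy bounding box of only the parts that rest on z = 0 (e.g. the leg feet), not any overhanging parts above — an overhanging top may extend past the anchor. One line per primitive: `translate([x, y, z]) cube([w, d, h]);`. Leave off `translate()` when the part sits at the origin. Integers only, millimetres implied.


translate([413, 134, 0]) cube([73, 113, 2145]);
translate([1205, 134, 0]) cube([73, 113, 2145]);
translate([413, 134, 2145]) cube([865, 113, 76]);


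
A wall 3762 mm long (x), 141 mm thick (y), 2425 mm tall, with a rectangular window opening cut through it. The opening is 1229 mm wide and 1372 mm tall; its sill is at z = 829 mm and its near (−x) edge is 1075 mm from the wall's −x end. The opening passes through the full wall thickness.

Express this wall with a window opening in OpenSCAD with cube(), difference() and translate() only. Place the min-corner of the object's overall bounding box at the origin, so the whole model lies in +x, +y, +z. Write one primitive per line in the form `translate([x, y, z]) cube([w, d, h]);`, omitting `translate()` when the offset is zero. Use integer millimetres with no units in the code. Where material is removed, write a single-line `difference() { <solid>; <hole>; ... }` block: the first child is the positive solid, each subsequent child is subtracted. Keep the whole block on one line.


difference() { cube([3762, 141, 2425]); translate([1075, 0, 829]) cube([1229, 141, 1372]); }


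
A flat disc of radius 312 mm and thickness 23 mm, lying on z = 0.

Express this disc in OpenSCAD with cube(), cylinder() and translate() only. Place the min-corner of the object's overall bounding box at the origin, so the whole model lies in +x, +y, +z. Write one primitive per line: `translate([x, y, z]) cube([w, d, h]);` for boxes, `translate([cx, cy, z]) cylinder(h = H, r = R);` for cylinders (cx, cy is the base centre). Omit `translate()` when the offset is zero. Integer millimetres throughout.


translate([312, 312, 0]) cylinder(h = 23, r = 312);


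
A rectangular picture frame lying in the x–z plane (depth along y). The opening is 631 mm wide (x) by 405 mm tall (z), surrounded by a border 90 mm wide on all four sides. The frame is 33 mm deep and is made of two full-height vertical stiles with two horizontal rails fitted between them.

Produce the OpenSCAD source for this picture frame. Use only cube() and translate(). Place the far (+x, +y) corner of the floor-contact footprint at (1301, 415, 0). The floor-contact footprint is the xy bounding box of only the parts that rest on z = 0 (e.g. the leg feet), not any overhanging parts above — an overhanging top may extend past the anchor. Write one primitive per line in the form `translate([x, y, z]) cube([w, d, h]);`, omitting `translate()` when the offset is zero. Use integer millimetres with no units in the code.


translate([490, 382, 0]) cube([90, 33, 585]);
translate([1211, 382, 0]) cube([90, 33, 585]);
translate([580, 382, 0]) cube([631, 33, 90]);
translate([580, 382, 495]) cube([631, 33, 90]);


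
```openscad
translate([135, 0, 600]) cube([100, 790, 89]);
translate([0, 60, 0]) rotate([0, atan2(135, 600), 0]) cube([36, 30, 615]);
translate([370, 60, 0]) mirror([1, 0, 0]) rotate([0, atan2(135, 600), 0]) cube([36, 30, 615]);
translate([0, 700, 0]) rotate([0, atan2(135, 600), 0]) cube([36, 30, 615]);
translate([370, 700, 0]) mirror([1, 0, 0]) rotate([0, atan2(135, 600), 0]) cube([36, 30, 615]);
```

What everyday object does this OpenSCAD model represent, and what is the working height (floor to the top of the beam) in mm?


A sawhorse. The overall height is 689 mm.

A beam across two mirrored pairs of raked legs — a sawhorse. The beam's underside is at z = 600 (matching the legs' vertical rise in atan2(135, 600)) and the beam is 89 mm tall, so its top is at 600 + 89 = 689 mm. The raked legs top out at the beam's underside, so that is the highest point.


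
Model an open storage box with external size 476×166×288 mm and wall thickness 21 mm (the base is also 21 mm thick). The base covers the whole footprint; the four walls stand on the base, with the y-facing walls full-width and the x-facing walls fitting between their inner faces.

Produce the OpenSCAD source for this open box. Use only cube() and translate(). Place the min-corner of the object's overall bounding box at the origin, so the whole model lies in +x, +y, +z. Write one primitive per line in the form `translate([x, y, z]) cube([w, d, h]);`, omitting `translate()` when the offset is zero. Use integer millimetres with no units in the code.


cube([476, 166, 21]);
translate([0, 0, 21]) cube([476, 21, 267]);
translate([0, 145, 21]) cube([476, 21, 267]);
translate([0, 21, 21]) cube([21, 124, 267]);
translate([455, 21, 21]) cube([21, 124, 267]);


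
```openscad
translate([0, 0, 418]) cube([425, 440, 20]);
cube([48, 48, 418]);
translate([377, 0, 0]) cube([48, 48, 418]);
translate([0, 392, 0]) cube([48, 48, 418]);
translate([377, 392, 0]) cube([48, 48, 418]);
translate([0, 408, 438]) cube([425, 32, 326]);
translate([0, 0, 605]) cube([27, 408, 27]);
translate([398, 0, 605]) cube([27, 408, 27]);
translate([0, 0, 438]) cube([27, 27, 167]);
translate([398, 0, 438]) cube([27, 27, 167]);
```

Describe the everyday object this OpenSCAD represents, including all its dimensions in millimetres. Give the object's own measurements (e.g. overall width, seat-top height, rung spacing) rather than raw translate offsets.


A chair. The seat is a 425×440×20 mm slab with its top at z = 438 mm, on four 48×48 mm corner legs (flush with the seat edges, standing on z = 0). A flat backrest 32 mm thick, 326 mm tall, spans the full seat width and rises from the seat top along its +y edge, rear face flush with the rear of the seat. Two armrests of 27×27 mm section run along each side from the seat's front edge to the front of the backrest, top faces 194 mm above the seat top and outer faces flush with the seat's x-edges; a 27×27 mm post under the front of each armrest stands on the seat at the front corner.


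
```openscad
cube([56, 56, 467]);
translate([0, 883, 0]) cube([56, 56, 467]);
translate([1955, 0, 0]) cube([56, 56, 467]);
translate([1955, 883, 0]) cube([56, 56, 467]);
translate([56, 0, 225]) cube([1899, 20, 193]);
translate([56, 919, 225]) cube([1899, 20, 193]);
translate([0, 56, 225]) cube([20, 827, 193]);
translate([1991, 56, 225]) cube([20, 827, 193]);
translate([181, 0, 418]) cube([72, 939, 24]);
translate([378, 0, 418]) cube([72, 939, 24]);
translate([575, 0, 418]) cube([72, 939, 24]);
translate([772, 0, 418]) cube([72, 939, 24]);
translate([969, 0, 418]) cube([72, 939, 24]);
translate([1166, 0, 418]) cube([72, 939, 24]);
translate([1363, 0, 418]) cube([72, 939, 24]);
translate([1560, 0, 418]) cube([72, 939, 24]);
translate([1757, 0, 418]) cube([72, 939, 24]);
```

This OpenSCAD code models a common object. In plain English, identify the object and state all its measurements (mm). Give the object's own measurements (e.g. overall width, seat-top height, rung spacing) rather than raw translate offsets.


A bed frame 2011 mm long (x) by 939 mm wide (y). Four 56×56 mm corner posts, 467 mm tall, at the corners of the footprint. Four rails of 20 mm thickness and 193 mm height run between adjacent posts with their undersides at z = 225 mm, their outer faces flush with the outside of the frame (the two x-running rails run between the posts' inner faces; the two y-running rails run between the posts' inner faces). 9 slats, each 72 mm wide (x) and 24 mm thick, lie across the top of the two x-running rails, running the full 939 mm width of the frame in y; along x they sit between the end posts with a 125 mm gap after the −x posts and between neighbouring slats, leaving 126 mm before the +x posts.


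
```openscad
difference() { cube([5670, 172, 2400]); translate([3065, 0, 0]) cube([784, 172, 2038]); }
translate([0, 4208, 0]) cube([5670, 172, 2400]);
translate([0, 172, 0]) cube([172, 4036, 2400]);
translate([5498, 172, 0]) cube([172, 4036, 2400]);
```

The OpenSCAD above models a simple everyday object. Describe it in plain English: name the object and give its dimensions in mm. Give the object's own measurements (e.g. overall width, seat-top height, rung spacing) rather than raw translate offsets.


A single room: four walls, each 2400 mm tall and 172 mm thick, enclosing an outside footprint 5670×4380 mm (x × y), no floor or roof. The front and back walls (−y and +y sides) run the full x-width; the side walls fit between their inner faces. A door opening 784 mm wide and 2038 mm tall is cut through the front wall from the floor up, its −x edge 3065 mm from the wall's −x end.


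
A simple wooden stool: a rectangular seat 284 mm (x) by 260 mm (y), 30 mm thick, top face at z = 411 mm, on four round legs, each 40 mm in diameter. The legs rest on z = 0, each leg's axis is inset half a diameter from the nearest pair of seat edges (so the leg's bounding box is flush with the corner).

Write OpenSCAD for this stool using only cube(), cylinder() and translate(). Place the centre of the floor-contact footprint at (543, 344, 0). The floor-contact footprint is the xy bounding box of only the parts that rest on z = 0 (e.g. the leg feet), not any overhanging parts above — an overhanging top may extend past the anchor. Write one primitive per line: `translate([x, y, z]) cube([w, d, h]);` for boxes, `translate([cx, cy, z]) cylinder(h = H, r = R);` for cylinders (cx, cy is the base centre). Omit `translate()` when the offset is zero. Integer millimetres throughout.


translate([401, 214, 381]) cube([284, 260, 30]);
translate([421, 234, 0]) cylinder(h = 381, r = 20);
translate([665, 234, 0]) cylinder(h = 381, r = 20);
translate([421, 454, 0]) cylinder(h = 381, r = 20);
translate([665, 454, 0]) cylinder(h = 381, r = 20);


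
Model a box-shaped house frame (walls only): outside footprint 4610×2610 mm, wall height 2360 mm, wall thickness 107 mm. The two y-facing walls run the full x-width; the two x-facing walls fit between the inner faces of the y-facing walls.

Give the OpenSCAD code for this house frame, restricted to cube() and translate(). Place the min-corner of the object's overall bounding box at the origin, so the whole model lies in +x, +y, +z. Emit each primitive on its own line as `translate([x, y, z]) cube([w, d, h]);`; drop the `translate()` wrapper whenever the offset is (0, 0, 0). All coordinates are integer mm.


cube([4610, 107, 2360]);
translate([0, 2503, 0]) cube([4610, 107, 2360]);
translate([0, 107, 0]) cube([107, 2396, 2360]);
translate([4503, 107, 0]) cube([107, 2396, 2360]);


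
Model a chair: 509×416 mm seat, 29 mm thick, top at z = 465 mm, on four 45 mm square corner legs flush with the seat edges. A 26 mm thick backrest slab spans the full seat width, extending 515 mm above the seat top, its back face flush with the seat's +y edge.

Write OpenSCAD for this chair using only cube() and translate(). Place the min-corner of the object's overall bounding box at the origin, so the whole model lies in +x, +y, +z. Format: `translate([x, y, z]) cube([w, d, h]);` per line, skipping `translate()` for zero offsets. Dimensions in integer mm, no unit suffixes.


// leg_h = 465 - 29 = 436
translate([0, 0, 436]) cube([509, 416, 29]);
cube([45, 45, 436]);
translate([464, 0, 0]) cube([45, 45, 436]);
translate([0, 371, 0]) cube([45, 45, 436]);
translate([464, 371, 0]) cube([45, 45, 436]);
translate([0, 390, 465]) cube([509, 26, 515]);


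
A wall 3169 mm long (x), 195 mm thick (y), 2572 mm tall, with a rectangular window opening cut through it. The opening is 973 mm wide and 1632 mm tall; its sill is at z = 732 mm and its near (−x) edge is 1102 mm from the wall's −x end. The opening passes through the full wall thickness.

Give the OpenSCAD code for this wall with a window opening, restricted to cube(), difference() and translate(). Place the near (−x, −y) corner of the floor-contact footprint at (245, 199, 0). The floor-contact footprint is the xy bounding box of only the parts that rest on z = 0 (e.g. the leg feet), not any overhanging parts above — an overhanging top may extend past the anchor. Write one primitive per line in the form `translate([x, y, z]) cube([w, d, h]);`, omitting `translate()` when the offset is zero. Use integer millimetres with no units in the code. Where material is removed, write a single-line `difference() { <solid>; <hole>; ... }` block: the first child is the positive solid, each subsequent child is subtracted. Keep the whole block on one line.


difference() { translate([245, 199, 0]) cube([3169, 195, 2572]); translate([1347, 199, 732]) cube([973, 195, 1632]); }


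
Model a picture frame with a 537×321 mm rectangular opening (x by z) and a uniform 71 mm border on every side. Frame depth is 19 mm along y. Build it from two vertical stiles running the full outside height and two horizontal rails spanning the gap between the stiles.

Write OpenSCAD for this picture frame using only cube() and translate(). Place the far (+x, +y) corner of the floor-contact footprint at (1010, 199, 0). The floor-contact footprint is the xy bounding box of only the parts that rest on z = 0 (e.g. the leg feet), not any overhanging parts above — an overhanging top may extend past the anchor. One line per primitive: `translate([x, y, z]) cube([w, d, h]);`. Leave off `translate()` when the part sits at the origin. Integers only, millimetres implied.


translate([331, 180, 0]) cube([71, 19, 463]);
translate([939, 180, 0]) cube([71, 19, 463]);
translate([402, 180, 0]) cube([537, 19, 71]);
translate([402, 180, 392]) cube([537, 19, 71]);


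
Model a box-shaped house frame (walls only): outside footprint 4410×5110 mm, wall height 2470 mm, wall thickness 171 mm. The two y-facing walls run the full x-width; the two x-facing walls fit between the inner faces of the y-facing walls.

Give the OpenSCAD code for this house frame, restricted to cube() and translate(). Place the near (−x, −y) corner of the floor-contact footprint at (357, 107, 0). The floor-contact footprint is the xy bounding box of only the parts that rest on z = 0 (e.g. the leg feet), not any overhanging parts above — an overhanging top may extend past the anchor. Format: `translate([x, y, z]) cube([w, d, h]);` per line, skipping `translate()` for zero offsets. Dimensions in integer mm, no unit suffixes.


translate([357, 107, 0]) cube([4410, 171, 2470]);
translate([357, 5046, 0]) cube([4410, 171, 2470]);
translate([357, 278, 0]) cube([171, 4768, 2470]);
translate([4596, 278, 0]) cube([171, 4768, 2470]);


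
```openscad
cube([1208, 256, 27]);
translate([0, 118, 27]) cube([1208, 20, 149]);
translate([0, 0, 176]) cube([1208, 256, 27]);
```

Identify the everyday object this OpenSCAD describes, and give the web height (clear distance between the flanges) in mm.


An I-beam. The web height is 149 mm.

Two wide flanges with a thin centred web — an I-beam. Overall 203 mm minus two 27 mm flanges gives a web of 203 − 2·27 = 149 mm.


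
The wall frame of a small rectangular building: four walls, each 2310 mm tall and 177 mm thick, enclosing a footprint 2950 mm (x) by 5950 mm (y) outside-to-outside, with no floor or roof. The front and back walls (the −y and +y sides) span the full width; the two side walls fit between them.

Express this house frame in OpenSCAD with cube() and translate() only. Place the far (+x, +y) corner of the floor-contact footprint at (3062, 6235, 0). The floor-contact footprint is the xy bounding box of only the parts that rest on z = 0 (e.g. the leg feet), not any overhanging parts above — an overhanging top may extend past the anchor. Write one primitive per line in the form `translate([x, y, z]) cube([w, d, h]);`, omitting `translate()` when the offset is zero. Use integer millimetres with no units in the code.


translate([112, 285, 0]) cube([2950, 177, 2310]);
translate([112, 6058, 0]) cube([2950, 177, 2310]);
translate([112, 462, 0]) cube([177, 5596, 2310]);
translate([2885, 462, 0]) cube([177, 5596, 2310]);


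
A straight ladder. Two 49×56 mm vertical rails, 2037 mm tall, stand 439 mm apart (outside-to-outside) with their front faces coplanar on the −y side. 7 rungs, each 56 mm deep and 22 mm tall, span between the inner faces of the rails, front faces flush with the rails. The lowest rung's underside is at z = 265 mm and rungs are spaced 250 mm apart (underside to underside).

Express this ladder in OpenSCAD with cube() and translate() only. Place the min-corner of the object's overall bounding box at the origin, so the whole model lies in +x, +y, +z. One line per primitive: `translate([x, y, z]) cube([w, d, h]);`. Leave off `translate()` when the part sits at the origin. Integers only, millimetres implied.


cube([49, 56, 2037]);
translate([390, 0, 0]) cube([49, 56, 2037]);
translate([49, 0, 265]) cube([341, 56, 22]);
translate([49, 0, 515]) cube([341, 56, 22]);
translate([49, 0, 765]) cube([341, 56, 22]);
translate([49, 0, 1015]) cube([341, 56, 22]);
translate([49, 0, 1265]) cube([341, 56, 22]);
translate([49, 0, 1515]) cube([341, 56, 22]);
translate([49, 0, 1765]) cube([341, 56, 22]);


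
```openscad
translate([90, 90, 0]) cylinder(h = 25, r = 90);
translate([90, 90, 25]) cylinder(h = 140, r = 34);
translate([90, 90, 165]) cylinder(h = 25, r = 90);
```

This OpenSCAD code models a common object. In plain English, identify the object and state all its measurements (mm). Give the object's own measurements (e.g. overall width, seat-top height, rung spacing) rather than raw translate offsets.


A spool: two coaxial disc flanges of radius 90 mm and thickness 25 mm, joined by a core cylinder of radius 34 mm and height 140 mm. The lower flange rests on z = 0 and the three cylinders share a vertical axis.


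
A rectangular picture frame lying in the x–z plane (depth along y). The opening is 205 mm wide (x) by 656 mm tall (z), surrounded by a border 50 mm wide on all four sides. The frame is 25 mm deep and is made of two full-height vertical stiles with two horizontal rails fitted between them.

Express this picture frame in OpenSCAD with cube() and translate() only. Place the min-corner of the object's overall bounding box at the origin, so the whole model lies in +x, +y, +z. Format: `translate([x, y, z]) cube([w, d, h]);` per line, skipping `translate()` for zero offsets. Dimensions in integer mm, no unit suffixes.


cube([50, 25, 756]);
translate([255, 0, 0]) cube([50, 25, 756]);
translate([50, 0, 0]) cube([205, 25, 50]);
translate([50, 0, 706]) cube([205, 25, 50]);


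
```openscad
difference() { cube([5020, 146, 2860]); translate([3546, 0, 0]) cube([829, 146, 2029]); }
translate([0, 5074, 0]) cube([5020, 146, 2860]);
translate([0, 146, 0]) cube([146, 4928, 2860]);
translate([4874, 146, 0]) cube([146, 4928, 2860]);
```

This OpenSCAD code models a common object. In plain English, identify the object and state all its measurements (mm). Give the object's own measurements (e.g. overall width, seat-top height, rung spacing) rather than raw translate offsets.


A single room: four walls, each 2860 mm tall and 146 mm thick, enclosing an outside footprint 5020×5220 mm (x × y), no floor or roof. The front and back walls (−y and +y sides) run the full x-width; the side walls fit between their inner faces. A door opening 829 mm wide and 2029 mm tall is cut through the front wall from the floor up, its −x edge 3546 mm from the wall's −x end.


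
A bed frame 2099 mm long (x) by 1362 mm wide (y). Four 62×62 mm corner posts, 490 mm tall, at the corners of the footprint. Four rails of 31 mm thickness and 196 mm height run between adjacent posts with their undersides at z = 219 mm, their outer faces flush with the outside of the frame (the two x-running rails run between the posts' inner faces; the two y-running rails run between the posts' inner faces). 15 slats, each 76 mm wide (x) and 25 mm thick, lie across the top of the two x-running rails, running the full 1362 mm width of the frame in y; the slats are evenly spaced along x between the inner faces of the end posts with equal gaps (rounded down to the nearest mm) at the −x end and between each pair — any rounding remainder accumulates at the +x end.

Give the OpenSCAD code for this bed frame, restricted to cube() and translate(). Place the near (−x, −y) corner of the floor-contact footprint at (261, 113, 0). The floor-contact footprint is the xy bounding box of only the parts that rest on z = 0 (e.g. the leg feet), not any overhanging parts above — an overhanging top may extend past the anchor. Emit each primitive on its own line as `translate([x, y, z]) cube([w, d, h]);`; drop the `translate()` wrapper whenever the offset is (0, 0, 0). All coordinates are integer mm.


translate([261, 113, 0]) cube([62, 62, 490]);
translate([261, 1413, 0]) cube([62, 62, 490]);
translate([2298, 113, 0]) cube([62, 62, 490]);
translate([2298, 1413, 0]) cube([62, 62, 490]);
translate([323, 113, 219]) cube([1975, 31, 196]);
translate([323, 1444, 219]) cube([1975, 31, 196]);
translate([261, 175, 219]) cube([31, 1238, 196]);
translate([2329, 175, 219]) cube([31, 1238, 196]);
translate([375, 113, 415]) cube([76, 1362, 25]);
translate([503, 113, 415]) cube([76, 1362, 25]);
translate([631, 113, 415]) cube([76, 1362, 25]);
translate([759, 113, 415]) cube([76, 1362, 25]);
translate([887, 113, 415]) cube([76, 1362, 25]);
translate([1015, 113, 415]) cube([76, 1362, 25]);
translate([1143, 113, 415]) cube([76, 1362, 25]);
translate([1271, 113, 415]) cube([76, 1362, 25]);
translate([1399, 113, 415]) cube([76, 1362, 25]);
translate([1527, 113, 415]) cube([76, 1362, 25]);
translate([1655, 113, 415]) cube([76, 1362, 25]);
translate([1783, 113, 415]) cube([76, 1362, 25]);
translate([1911, 113, 415]) cube([76, 1362, 25]);
translate([2039, 113, 415]) cube([76, 1362, 25]);
translate([2167, 113, 415]) cube([76, 1362, 25]);


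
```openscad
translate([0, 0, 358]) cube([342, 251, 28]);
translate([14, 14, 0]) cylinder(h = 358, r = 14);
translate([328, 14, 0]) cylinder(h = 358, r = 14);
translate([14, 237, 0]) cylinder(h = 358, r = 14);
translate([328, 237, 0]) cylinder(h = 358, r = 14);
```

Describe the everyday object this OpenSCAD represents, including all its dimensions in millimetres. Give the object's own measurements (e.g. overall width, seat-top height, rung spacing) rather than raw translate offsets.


A four-legged stool. The seat is a 342×251×28 mm slab whose top surface is at z = 386 mm; four round legs, each 28 mm in diameter, run from the floor (z = 0) to the underside of the seat, each leg's axis is inset half a diameter from the nearest pair of seat edges (so the leg's bounding box is flush with the corner).


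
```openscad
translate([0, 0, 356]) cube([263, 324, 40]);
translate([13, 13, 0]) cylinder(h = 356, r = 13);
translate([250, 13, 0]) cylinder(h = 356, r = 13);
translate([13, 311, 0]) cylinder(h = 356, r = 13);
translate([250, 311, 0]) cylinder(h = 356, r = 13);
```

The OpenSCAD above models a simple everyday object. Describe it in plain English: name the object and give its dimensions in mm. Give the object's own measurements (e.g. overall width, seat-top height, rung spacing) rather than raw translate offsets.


A simple wooden stool: a rectangular seat 263 mm (x) by 324 mm (y), 40 mm thick, top face at z = 396 mm, on four round legs, each 26 mm in diameter. The legs rest on z = 0, each leg's axis is inset half a diameter from the nearest pair of seat edges (so the leg's bounding box is flush with the corner).


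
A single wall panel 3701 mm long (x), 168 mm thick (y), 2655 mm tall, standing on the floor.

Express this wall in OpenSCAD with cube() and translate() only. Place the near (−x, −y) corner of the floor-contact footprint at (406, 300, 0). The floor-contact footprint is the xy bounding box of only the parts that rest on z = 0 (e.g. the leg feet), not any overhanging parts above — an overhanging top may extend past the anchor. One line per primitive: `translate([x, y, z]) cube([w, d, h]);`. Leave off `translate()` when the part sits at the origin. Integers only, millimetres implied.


translate([406, 300, 0]) cube([3701, 168, 2655]);
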